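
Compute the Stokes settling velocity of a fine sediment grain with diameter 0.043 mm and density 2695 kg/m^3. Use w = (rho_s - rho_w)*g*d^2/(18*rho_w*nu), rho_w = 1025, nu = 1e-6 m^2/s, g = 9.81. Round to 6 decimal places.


w = (rho_s - rho_w) * g * d^2 / (18 * rho_w * nu)
d = 0.043 mm = 0.000043 m
rho_s - rho_w = 2695 - 1025 = 1670
Numerator = 1670 * 9.81 * (0.000043)^2 = 0.000030291612
Denominator = 18 * 1025 * 1e-6 = 0.018450
w = 0.001642 m/s

0.001642


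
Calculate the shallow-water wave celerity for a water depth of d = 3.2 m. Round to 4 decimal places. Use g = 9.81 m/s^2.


Using the shallow-water approximation:
C = sqrt(g * d) = sqrt(9.81 * 3.2)
C = sqrt(31.3920)
C = 5.6029 m/s

5.6029


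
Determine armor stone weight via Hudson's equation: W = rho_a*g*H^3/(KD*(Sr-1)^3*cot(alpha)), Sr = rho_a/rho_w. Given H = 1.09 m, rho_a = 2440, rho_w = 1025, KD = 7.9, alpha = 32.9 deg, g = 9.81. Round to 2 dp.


Sr = rho_a / rho_w = 2440 / 1025 = 2.380488
(Sr - 1) = 1.380488
(Sr - 1)^3 = 2.630860
cot(32.9) = 1 / tan(32.9) = 1 / 0.646929 = 1.545765
Numerator = 2440 * 9.81 * 1.09^3 = 30998.3322
Denominator = 7.9 * 2.630860 * 1.545765 = 32.126853
W = 30998.3322 / 32.126853
W = 964.87 N

964.87


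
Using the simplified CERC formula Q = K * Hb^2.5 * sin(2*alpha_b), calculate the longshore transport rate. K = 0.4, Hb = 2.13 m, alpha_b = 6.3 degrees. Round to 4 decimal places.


Q = K * Hb^2.5 * sin(2 * alpha_b)
Hb^2.5 = 2.13^2.5 = 6.621388
sin(2 * 6.3) = sin(12.6) = 0.218143
Q = 0.4 * 6.621388 * 0.218143
Q = 0.5778 m^3/s

0.5778


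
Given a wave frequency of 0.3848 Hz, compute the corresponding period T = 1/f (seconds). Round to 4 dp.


T = 1 / f
T = 1 / 0.3848
T = 2.5988 s

2.5988


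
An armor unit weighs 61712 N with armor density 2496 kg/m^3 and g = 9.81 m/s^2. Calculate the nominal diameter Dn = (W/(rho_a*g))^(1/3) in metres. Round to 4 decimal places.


V = W / (rho_a * g)
V = 61712 / (2496 * 9.81)
V = 61712 / 24485.76
V = 2.520322 m^3
Dn = V^(1/3) = 2.520322^(1/3)
Dn = 1.3609 m

1.3609


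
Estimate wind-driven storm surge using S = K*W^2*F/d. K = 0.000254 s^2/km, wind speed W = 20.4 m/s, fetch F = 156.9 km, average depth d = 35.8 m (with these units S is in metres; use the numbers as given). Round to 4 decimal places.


S = K * W^2 * F / d
W^2 = 20.4^2 = 416.16
S = 0.000254 * 416.16 * 156.9 / 35.8
Numerator = 0.000254 * 416.16 * 156.9 = 16.585058
S = 16.585058 / 35.8 = 0.4633 m

0.4633


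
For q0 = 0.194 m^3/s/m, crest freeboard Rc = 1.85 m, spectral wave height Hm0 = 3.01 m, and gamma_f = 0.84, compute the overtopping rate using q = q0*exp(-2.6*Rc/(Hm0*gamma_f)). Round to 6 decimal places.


q = q0 * exp(-2.6 * Rc / (Hm0 * gamma_f))
Exponent = -2.6 * 1.85 / (3.01 * 0.84)
= -2.6 * 1.85 / 2.5284
= -1.902389
exp(-1.902389) = 0.149212
q = 0.194 * 0.149212
q = 0.028947 m^3/s/m

0.028947


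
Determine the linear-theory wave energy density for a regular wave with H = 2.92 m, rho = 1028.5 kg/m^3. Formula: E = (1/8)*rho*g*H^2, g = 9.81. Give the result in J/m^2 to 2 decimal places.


E = (1/8) * rho * g * H^2
E = (1/8) * 1028.5 * 9.81 * 2.92^2
E = 0.125 * 1028.5 * 9.81 * 8.5264
E = 10753.48 J/m^2

10753.48


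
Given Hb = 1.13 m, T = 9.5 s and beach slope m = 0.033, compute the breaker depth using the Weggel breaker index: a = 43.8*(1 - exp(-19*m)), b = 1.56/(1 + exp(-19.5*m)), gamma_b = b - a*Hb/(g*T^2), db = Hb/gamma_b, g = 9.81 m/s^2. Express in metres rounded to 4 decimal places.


a = 43.8 * (1 - exp(-19 * m))
exp(-19 * 0.033) = exp(-0.6270) = 0.534192
a = 43.8 * (1 - 0.534192) = 20.402391
b = 1.56 / (1 + exp(-19.5 * m))
exp(-19.5 * 0.033) = exp(-0.6435) = 0.525450
b = 1.56 / (1 + 0.525450) = 1.022649
Hb / (g * T^2) = 1.13 / (9.81 * 9.5^2) = 1.13 / 885.3525 = 0.00127633
gamma_b = b - a * Hb/(g*T^2) = 1.022649 - 20.402391 * 0.00127633 = 0.996609
db = Hb / gamma_b = 1.13 / 0.996609
db = 1.1338 m

1.1338


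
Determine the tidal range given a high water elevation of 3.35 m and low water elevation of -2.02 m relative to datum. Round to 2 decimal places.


Tidal range = High water - Low water
Tidal range = 3.35 - (-2.02)
Tidal range = 5.37 m

5.37


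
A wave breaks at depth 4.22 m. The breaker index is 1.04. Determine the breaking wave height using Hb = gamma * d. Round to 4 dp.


Hb = gamma * d
Hb = 1.04 * 4.22
Hb = 4.3888 m

4.3888


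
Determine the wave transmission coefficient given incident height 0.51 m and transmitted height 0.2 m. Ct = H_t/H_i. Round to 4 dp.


Ct = H_t / H_i
Ct = 0.2 / 0.51
Ct = 0.3922

0.3922


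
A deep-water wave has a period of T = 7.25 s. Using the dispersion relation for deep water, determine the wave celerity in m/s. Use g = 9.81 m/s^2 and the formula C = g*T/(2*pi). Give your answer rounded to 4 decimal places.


We use the deep-water celerity formula:
C = g * T / (2 * pi)
C = 9.81 * 7.25 / (2 * 3.14159...)
C = 71.122500 / 6.283185
C = 11.3195 m/s

11.3195


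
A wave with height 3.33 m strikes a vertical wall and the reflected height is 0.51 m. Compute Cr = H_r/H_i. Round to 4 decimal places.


Cr = H_r / H_i
Cr = 0.51 / 3.33
Cr = 0.1532

0.1532


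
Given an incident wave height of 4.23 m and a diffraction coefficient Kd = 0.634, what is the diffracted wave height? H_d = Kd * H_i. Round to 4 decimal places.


H_d = Kd * H_i
H_d = 0.634 * 4.23
H_d = 2.6818 m

2.6818


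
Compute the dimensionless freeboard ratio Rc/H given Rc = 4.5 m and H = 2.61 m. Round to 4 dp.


Relative freeboard = Rc / H
= 4.5 / 2.61
= 1.7241

1.7241


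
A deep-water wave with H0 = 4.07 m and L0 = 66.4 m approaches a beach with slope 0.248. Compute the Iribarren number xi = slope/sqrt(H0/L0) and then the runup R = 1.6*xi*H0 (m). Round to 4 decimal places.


xi = slope / sqrt(H0/L0)
H0/L0 = 4.07/66.4 = 0.061295
sqrt(0.061295) = 0.247579
xi = 0.248 / 0.247579 = 1.001702
R = 1.6 * xi * H0 = 1.6 * 1.001702 * 4.07
R = 6.5231 m

6.5231


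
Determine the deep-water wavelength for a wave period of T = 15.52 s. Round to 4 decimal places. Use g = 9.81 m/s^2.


L0 = g * T^2 / (2 * pi)
L0 = 9.81 * 15.52^2 / (2 * pi)
L0 = 9.81 * 240.8704 / 6.28319
L0 = 2362.9386 / 6.28319
L0 = 376.0734 m

376.0734


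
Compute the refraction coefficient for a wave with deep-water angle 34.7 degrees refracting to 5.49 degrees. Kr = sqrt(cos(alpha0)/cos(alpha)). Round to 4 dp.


Kr = sqrt(cos(alpha0) / cos(alpha))
cos(34.7) = 0.822144
cos(5.49) = 0.995413
Kr = sqrt(0.822144 / 0.995413)
Kr = sqrt(0.825933)
Kr = 0.9088

0.9088


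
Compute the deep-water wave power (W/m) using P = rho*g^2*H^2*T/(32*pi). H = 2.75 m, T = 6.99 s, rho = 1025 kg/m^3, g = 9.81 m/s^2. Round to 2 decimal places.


P = rho * g^2 * H^2 * T / (32 * pi)
P = 1025 * 9.81^2 * 2.75^2 * 6.99 / (32 * pi)
P = 1025 * 96.2361 * 7.5625 * 6.99 / 100.53096
P = 51868.61 W/m

51868.61


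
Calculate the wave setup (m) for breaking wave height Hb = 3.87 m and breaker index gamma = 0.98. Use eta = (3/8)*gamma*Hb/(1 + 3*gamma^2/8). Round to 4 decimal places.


eta = (3/8) * gamma * Hb / (1 + 3*gamma^2/8)
Numerator = (3/8) * 0.98 * 3.87 = 1.422225
Denominator = 1 + 3*0.98^2/8 = 1 + 0.360150 = 1.360150
eta = 1.422225 / 1.360150
eta = 1.0456 m

1.0456


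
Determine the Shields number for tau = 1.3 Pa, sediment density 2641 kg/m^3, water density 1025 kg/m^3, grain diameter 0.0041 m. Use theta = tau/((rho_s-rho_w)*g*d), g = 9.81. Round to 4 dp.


theta = tau / ((rho_s - rho_w) * g * d)
rho_s - rho_w = 2641 - 1025 = 1616
Denominator = 1616 * 9.81 * 0.0041 = 64.997136
theta = 1.3 / 64.997136
theta = 0.0200

0.0200


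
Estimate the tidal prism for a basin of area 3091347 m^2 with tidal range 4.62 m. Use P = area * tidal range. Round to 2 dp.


Tidal prism = Area * Tidal range
P = 3091347 * 4.62
P = 14282023.14 m^3

14282023.14


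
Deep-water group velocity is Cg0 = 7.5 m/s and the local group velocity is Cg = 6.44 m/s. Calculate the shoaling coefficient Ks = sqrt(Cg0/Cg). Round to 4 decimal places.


Ks = sqrt(Cg0 / Cg)
Ks = sqrt(7.5 / 6.44)
Ks = sqrt(1.1646)
Ks = 1.0792

1.0792


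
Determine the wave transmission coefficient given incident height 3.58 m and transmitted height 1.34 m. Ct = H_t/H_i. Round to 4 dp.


Ct = H_t / H_i
Ct = 1.34 / 3.58
Ct = 0.3743

0.3743


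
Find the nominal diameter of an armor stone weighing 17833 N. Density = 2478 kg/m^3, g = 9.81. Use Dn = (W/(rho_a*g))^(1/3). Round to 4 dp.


V = W / (rho_a * g)
V = 17833 / (2478 * 9.81)
V = 17833 / 24309.18
V = 0.733591 m^3
Dn = V^(1/3) = 0.733591^(1/3)
Dn = 0.9019 m

0.9019


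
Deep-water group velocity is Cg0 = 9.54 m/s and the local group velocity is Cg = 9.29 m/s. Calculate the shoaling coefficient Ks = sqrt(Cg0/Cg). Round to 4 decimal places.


Ks = sqrt(Cg0 / Cg)
Ks = sqrt(9.54 / 9.29)
Ks = sqrt(1.0269)
Ks = 1.0134

1.0134


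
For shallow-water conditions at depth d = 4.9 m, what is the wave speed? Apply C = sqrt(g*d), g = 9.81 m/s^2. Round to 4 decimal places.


Using the shallow-water approximation:
C = sqrt(g * d) = sqrt(9.81 * 4.9)
C = sqrt(48.0690)
C = 6.9332 m/s

6.9332


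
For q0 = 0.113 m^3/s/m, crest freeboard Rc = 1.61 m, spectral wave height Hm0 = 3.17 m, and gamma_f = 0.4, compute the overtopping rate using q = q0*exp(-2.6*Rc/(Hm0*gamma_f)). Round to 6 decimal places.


q = q0 * exp(-2.6 * Rc / (Hm0 * gamma_f))
Exponent = -2.6 * 1.61 / (3.17 * 0.4)
= -2.6 * 1.61 / 1.2680
= -3.301262
exp(-3.301262) = 0.036837
q = 0.113 * 0.036837
q = 0.004163 m^3/s/m

0.004163


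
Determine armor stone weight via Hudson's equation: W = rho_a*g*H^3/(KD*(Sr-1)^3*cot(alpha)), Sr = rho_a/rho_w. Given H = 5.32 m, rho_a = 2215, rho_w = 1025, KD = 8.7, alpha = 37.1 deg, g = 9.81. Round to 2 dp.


Sr = rho_a / rho_w = 2215 / 1025 = 2.160976
(Sr - 1) = 1.160976
(Sr - 1)^3 = 1.564838
cot(37.1) = 1 / tan(37.1) = 1 / 0.756294 = 1.322237
Numerator = 2215 * 9.81 * 5.32^3 = 3271731.3452
Denominator = 8.7 * 1.564838 * 1.322237 = 18.001051
W = 3271731.3452 / 18.001051
W = 181752.24 N

181752.24


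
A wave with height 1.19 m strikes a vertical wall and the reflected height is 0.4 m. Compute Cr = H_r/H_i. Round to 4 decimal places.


Cr = H_r / H_i
Cr = 0.4 / 1.19
Cr = 0.3361

0.3361


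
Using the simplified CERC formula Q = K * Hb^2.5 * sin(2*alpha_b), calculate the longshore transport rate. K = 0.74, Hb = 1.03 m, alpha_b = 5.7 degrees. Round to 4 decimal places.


Q = K * Hb^2.5 * sin(2 * alpha_b)
Hb^2.5 = 1.03^2.5 = 1.076696
sin(2 * 5.7) = sin(11.4) = 0.197657
Q = 0.74 * 1.076696 * 0.197657
Q = 0.1575 m^3/s

0.1575


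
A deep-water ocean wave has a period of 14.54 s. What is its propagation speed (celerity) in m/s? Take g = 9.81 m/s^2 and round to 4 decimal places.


We use the deep-water celerity formula:
C = g * T / (2 * pi)
C = 9.81 * 14.54 / (2 * 3.14159...)
C = 142.637400 / 6.283185
C = 22.7014 m/s

22.7014


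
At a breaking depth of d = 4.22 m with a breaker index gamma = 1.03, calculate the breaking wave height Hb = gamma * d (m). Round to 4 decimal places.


Hb = gamma * d
Hb = 1.03 * 4.22
Hb = 4.3466 m

4.3466


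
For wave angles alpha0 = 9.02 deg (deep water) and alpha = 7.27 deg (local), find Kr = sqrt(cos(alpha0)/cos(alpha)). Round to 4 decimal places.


Kr = sqrt(cos(alpha0) / cos(alpha))
cos(9.02) = 0.987634
cos(7.27) = 0.991961
Kr = sqrt(0.987634 / 0.991961)
Kr = sqrt(0.995638)
Kr = 0.9978

0.9978


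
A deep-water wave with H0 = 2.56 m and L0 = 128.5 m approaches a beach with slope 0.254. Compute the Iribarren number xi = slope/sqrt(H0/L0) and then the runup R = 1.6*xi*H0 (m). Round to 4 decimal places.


xi = slope / sqrt(H0/L0)
H0/L0 = 2.56/128.5 = 0.019922
sqrt(0.019922) = 0.141146
xi = 0.254 / 0.141146 = 1.799556
R = 1.6 * xi * H0 = 1.6 * 1.799556 * 2.56
R = 7.3710 m

7.3710


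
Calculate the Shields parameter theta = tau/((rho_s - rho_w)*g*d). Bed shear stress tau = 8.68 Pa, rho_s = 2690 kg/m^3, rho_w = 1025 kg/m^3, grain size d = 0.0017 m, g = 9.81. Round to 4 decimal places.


theta = tau / ((rho_s - rho_w) * g * d)
rho_s - rho_w = 2690 - 1025 = 1665
Denominator = 1665 * 9.81 * 0.0017 = 27.767205
theta = 8.68 / 27.767205
theta = 0.3126

0.3126


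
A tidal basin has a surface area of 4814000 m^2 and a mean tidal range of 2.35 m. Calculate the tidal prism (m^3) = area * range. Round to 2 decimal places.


Tidal prism = Area * Tidal range
P = 4814000 * 2.35
P = 11312900.00 m^3

11312900.00


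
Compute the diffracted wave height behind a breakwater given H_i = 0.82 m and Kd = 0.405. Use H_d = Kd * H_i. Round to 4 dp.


H_d = Kd * H_i
H_d = 0.405 * 0.82
H_d = 0.3321 m

0.3321


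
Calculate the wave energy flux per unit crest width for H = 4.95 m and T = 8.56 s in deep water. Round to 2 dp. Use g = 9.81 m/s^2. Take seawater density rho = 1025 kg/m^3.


P = rho * g^2 * H^2 * T / (32 * pi)
P = 1025 * 9.81^2 * 4.95^2 * 8.56 / (32 * pi)
P = 1025 * 96.2361 * 24.5025 * 8.56 / 100.53096
P = 205800.39 W/m

205800.39


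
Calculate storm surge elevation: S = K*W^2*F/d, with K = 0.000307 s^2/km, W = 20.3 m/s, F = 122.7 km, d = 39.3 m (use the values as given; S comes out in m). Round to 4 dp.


S = K * W^2 * F / d
W^2 = 20.3^2 = 412.09
S = 0.000307 * 412.09 * 122.7 / 39.3
Numerator = 0.000307 * 412.09 * 122.7 = 15.522977
S = 15.522977 / 39.3 = 0.3950 m

0.3950


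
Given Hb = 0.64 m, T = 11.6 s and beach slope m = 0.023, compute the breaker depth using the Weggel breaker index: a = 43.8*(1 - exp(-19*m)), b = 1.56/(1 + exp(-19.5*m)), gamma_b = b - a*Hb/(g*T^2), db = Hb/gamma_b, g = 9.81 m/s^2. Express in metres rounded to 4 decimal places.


a = 43.8 * (1 - exp(-19 * m))
exp(-19 * 0.023) = exp(-0.4370) = 0.645971
a = 43.8 * (1 - 0.645971) = 15.506451
b = 1.56 / (1 + exp(-19.5 * m))
exp(-19.5 * 0.023) = exp(-0.4485) = 0.638585
b = 1.56 / (1 + 0.638585) = 0.952041
Hb / (g * T^2) = 0.64 / (9.81 * 11.6^2) = 0.64 / 1320.0336 = 0.00048484
gamma_b = b - a * Hb/(g*T^2) = 0.952041 - 15.506451 * 0.00048484 = 0.944523
db = Hb / gamma_b = 0.64 / 0.944523
db = 0.6776 m

0.6776


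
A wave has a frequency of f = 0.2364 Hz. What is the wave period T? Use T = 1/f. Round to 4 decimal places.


T = 1 / f
T = 1 / 0.2364
T = 4.2301 s

4.2301


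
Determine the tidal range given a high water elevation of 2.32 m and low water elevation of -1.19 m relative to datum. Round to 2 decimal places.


Tidal range = High water - Low water
Tidal range = 2.32 - (-1.19)
Tidal range = 3.51 m

3.51


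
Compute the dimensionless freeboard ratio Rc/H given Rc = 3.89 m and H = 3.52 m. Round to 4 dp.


Relative freeboard = Rc / H
= 3.89 / 3.52
= 1.1051

1.1051


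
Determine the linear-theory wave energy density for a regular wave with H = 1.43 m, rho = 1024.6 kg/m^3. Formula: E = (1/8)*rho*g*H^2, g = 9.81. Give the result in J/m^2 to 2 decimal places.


E = (1/8) * rho * g * H^2
E = (1/8) * 1024.6 * 9.81 * 1.43^2
E = 0.125 * 1024.6 * 9.81 * 2.0449
E = 2569.24 J/m^2

2569.24


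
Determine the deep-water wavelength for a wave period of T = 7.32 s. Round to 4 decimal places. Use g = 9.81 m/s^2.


L0 = g * T^2 / (2 * pi)
L0 = 9.81 * 7.32^2 / (2 * pi)
L0 = 9.81 * 53.5824 / 6.28319
L0 = 525.6433 / 6.28319
L0 = 83.6587 m

83.6587


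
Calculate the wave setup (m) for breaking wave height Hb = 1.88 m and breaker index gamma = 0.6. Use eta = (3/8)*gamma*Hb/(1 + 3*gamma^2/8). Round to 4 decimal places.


eta = (3/8) * gamma * Hb / (1 + 3*gamma^2/8)
Numerator = (3/8) * 0.6 * 1.88 = 0.423000
Denominator = 1 + 3*0.6^2/8 = 1 + 0.135000 = 1.135000
eta = 0.423000 / 1.135000
eta = 0.3727 m

0.3727


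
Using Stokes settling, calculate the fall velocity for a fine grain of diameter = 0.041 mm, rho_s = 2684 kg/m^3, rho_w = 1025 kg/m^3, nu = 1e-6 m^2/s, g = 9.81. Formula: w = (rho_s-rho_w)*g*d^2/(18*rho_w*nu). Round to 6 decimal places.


w = (rho_s - rho_w) * g * d^2 / (18 * rho_w * nu)
d = 0.041 mm = 0.000041 m
rho_s - rho_w = 2684 - 1025 = 1659
Numerator = 1659 * 9.81 * (0.000041)^2 = 0.000027357922
Denominator = 18 * 1025 * 1e-6 = 0.018450
w = 0.001483 m/s

0.001483


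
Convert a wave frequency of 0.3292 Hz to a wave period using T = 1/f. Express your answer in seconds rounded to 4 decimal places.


T = 1 / f
T = 1 / 0.3292
T = 3.0377 s

3.0377


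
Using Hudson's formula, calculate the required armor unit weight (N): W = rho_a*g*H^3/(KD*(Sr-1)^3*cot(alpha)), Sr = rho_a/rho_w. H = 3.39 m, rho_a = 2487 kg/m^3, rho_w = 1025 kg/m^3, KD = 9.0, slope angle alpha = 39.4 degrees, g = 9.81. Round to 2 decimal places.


Sr = rho_a / rho_w = 2487 / 1025 = 2.426341
(Sr - 1) = 1.426341
(Sr - 1)^3 = 2.901820
cot(39.4) = 1 / tan(39.4) = 1 / 0.821409 = 1.217420
Numerator = 2487 * 9.81 * 3.39^3 = 950481.9793
Denominator = 9.0 * 2.901820 * 1.217420 = 31.794605
W = 950481.9793 / 31.794605
W = 29894.44 N

29894.44


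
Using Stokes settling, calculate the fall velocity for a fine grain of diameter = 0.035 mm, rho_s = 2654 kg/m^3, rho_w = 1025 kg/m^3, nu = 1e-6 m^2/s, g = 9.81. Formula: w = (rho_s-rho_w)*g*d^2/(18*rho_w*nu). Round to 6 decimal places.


w = (rho_s - rho_w) * g * d^2 / (18 * rho_w * nu)
d = 0.035 mm = 0.000035 m
rho_s - rho_w = 2654 - 1025 = 1629
Numerator = 1629 * 9.81 * (0.000035)^2 = 0.000019576100
Denominator = 18 * 1025 * 1e-6 = 0.018450
w = 0.001061 m/s

0.001061


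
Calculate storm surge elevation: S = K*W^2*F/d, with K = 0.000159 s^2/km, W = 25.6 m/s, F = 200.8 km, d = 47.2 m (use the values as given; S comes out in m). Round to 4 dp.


S = K * W^2 * F / d
W^2 = 25.6^2 = 655.36
S = 0.000159 * 655.36 * 200.8 / 47.2
Numerator = 0.000159 * 655.36 * 200.8 = 20.923810
S = 20.923810 / 47.2 = 0.4433 m

0.4433


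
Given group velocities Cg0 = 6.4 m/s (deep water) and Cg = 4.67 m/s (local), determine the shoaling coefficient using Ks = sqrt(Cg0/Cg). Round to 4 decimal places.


Ks = sqrt(Cg0 / Cg)
Ks = sqrt(6.4 / 4.67)
Ks = sqrt(1.3704)
Ks = 1.1707

1.1707


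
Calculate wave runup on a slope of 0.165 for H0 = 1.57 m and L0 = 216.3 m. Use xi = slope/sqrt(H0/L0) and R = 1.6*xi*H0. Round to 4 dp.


xi = slope / sqrt(H0/L0)
H0/L0 = 1.57/216.3 = 0.007258
sqrt(0.007258) = 0.085196
xi = 0.165 / 0.085196 = 1.936700
R = 1.6 * xi * H0 = 1.6 * 1.936700 * 1.57
R = 4.8650 m

4.8650


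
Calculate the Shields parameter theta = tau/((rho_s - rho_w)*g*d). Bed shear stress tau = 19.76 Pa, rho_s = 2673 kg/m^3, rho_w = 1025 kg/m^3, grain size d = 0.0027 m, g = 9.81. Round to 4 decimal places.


theta = tau / ((rho_s - rho_w) * g * d)
rho_s - rho_w = 2673 - 1025 = 1648
Denominator = 1648 * 9.81 * 0.0027 = 43.650576
theta = 19.76 / 43.650576
theta = 0.4527

0.4527


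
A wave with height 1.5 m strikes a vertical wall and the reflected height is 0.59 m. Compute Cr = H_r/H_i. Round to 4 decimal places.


Cr = H_r / H_i
Cr = 0.59 / 1.5
Cr = 0.3933

0.3933


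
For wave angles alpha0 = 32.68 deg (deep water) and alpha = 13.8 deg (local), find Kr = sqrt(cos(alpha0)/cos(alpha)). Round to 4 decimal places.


Kr = sqrt(cos(alpha0) / cos(alpha))
cos(32.68) = 0.841699
cos(13.8) = 0.971134
Kr = sqrt(0.841699 / 0.971134)
Kr = sqrt(0.866718)
Kr = 0.9310

0.9310


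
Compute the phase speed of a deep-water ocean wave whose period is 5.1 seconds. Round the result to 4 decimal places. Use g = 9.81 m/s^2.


We use the deep-water celerity formula:
C = g * T / (2 * pi)
C = 9.81 * 5.1 / (2 * 3.14159...)
C = 50.031000 / 6.283185
C = 7.9627 m/s

7.9627


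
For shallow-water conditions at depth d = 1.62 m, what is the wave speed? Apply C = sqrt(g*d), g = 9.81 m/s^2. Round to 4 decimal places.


Using the shallow-water approximation:
C = sqrt(g * d) = sqrt(9.81 * 1.62)
C = sqrt(15.8922)
C = 3.9865 m/s

3.9865


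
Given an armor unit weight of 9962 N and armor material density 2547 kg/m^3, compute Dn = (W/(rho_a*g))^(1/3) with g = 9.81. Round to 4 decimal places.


V = W / (rho_a * g)
V = 9962 / (2547 * 9.81)
V = 9962 / 24986.07
V = 0.398702 m^3
Dn = V^(1/3) = 0.398702^(1/3)
Dn = 0.7360 m

0.7360


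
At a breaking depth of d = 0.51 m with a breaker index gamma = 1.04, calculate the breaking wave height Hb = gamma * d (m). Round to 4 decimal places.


Hb = gamma * d
Hb = 1.04 * 0.51
Hb = 0.5304 m

0.5304


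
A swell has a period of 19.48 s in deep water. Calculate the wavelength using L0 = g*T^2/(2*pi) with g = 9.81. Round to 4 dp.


L0 = g * T^2 / (2 * pi)
L0 = 9.81 * 19.48^2 / (2 * pi)
L0 = 9.81 * 379.4704 / 6.28319
L0 = 3722.6046 / 6.28319
L0 = 592.4709 m

592.4709


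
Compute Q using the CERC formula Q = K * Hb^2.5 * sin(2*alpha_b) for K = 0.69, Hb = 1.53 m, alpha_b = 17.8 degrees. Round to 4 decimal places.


Q = K * Hb^2.5 * sin(2 * alpha_b)
Hb^2.5 = 1.53^2.5 = 2.895533
sin(2 * 17.8) = sin(35.6) = 0.582123
Q = 0.69 * 2.895533 * 0.582123
Q = 1.1630 m^3/s

1.1630


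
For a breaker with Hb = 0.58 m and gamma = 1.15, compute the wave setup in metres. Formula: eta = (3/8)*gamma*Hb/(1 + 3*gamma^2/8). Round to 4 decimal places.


eta = (3/8) * gamma * Hb / (1 + 3*gamma^2/8)
Numerator = (3/8) * 1.15 * 0.58 = 0.250125
Denominator = 1 + 3*1.15^2/8 = 1 + 0.495938 = 1.495938
eta = 0.250125 / 1.495938
eta = 0.1672 m

0.1672


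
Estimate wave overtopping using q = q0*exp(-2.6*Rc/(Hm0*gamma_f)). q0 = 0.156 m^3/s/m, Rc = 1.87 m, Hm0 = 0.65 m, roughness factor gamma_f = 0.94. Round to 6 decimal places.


q = q0 * exp(-2.6 * Rc / (Hm0 * gamma_f))
Exponent = -2.6 * 1.87 / (0.65 * 0.94)
= -2.6 * 1.87 / 0.6110
= -7.957447
exp(-7.957447) = 0.000350
q = 0.156 * 0.000350
q = 0.000055 m^3/s/m

0.000055


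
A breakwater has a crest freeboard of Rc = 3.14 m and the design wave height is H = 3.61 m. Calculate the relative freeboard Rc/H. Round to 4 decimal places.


Relative freeboard = Rc / H
= 3.14 / 3.61
= 0.8698

0.8698


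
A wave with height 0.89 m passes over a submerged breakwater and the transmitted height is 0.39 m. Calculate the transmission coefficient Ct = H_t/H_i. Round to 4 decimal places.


Ct = H_t / H_i
Ct = 0.39 / 0.89
Ct = 0.4382

0.4382


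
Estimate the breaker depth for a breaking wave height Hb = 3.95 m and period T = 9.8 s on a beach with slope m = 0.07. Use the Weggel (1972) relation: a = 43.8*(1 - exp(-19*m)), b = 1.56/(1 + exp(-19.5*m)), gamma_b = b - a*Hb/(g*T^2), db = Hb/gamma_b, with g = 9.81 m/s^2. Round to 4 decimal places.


a = 43.8 * (1 - exp(-19 * m))
exp(-19 * 0.07) = exp(-1.3300) = 0.264477
a = 43.8 * (1 - 0.264477) = 32.215896
b = 1.56 / (1 + exp(-19.5 * m))
exp(-19.5 * 0.07) = exp(-1.3650) = 0.255381
b = 1.56 / (1 + 0.255381) = 1.242651
Hb / (g * T^2) = 3.95 / (9.81 * 9.8^2) = 3.95 / 942.1524 = 0.00419253
gamma_b = b - a * Hb/(g*T^2) = 1.242651 - 32.215896 * 0.00419253 = 1.107585
db = Hb / gamma_b = 3.95 / 1.107585
db = 3.5663 m

3.5663


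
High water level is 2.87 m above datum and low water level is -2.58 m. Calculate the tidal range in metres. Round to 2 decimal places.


Tidal range = High water - Low water
Tidal range = 2.87 - (-2.58)
Tidal range = 5.45 m

5.45


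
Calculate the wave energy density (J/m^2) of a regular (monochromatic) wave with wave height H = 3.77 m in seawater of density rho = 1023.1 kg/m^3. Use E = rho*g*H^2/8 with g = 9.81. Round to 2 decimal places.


E = (1/8) * rho * g * H^2
E = (1/8) * 1023.1 * 9.81 * 3.77^2
E = 0.125 * 1023.1 * 9.81 * 14.2129
E = 17831.17 J/m^2

17831.17


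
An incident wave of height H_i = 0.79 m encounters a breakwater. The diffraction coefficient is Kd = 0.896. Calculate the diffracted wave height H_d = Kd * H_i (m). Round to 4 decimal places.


H_d = Kd * H_i
H_d = 0.896 * 0.79
H_d = 0.7078 m

0.7078


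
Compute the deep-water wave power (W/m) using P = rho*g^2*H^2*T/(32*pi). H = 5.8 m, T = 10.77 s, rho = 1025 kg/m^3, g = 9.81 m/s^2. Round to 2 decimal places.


P = rho * g^2 * H^2 * T / (32 * pi)
P = 1025 * 9.81^2 * 5.8^2 * 10.77 / (32 * pi)
P = 1025 * 96.2361 * 33.6400 * 10.77 / 100.53096
P = 355495.18 W/m

355495.18


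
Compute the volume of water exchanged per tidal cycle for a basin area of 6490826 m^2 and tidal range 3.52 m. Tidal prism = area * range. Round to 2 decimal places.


Tidal prism = Area * Tidal range
P = 6490826 * 3.52
P = 22847707.52 m^3

22847707.52


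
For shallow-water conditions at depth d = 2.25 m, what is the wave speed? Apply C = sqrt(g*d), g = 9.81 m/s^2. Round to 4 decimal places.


Using the shallow-water approximation:
C = sqrt(g * d) = sqrt(9.81 * 2.25)
C = sqrt(22.0725)
C = 4.6981 m/s

4.6981


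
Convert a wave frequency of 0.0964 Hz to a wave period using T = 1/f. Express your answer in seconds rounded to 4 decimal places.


T = 1 / f
T = 1 / 0.0964
T = 10.3734 s

10.3734


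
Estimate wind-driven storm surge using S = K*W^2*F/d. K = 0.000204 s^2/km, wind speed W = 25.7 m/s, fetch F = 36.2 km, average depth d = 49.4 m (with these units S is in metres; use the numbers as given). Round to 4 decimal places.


S = K * W^2 * F / d
W^2 = 25.7^2 = 660.49
S = 0.000204 * 660.49 * 36.2 / 49.4
Numerator = 0.000204 * 660.49 * 36.2 = 4.877587
S = 4.877587 / 49.4 = 0.0987 m

0.0987


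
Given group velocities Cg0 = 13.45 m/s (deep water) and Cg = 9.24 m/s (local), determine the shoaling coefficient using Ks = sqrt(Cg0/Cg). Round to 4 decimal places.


Ks = sqrt(Cg0 / Cg)
Ks = sqrt(13.45 / 9.24)
Ks = sqrt(1.4556)
Ks = 1.2065

1.2065


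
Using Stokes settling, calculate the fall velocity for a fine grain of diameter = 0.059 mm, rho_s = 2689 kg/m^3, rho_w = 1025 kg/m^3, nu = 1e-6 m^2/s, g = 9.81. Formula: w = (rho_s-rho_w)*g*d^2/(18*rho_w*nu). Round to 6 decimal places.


w = (rho_s - rho_w) * g * d^2 / (18 * rho_w * nu)
d = 0.059 mm = 0.000059 m
rho_s - rho_w = 2689 - 1025 = 1664
Numerator = 1664 * 9.81 * (0.000059)^2 = 0.000056823287
Denominator = 18 * 1025 * 1e-6 = 0.018450
w = 0.003080 m/s

0.003080


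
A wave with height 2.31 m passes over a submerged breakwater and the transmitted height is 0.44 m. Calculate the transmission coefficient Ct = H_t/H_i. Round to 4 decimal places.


Ct = H_t / H_i
Ct = 0.44 / 2.31
Ct = 0.1905

0.1905


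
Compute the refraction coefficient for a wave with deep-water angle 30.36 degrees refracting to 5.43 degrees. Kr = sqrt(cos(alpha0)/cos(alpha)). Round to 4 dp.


Kr = sqrt(cos(alpha0) / cos(alpha))
cos(30.36) = 0.862867
cos(5.43) = 0.995513
Kr = sqrt(0.862867 / 0.995513)
Kr = sqrt(0.866756)
Kr = 0.9310

0.9310


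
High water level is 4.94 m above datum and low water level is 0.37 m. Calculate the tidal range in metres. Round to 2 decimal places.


Tidal range = High water - Low water
Tidal range = 4.94 - (0.37)
Tidal range = 4.57 m

4.57


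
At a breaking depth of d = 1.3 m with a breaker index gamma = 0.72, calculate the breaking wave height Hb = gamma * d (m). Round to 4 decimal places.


Hb = gamma * d
Hb = 0.72 * 1.3
Hb = 0.9360 m

0.9360


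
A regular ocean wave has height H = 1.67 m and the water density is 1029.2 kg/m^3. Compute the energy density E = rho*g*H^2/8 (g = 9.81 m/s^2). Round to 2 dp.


E = (1/8) * rho * g * H^2
E = (1/8) * 1029.2 * 9.81 * 1.67^2
E = 0.125 * 1029.2 * 9.81 * 2.7889
E = 3519.75 J/m^2

3519.75


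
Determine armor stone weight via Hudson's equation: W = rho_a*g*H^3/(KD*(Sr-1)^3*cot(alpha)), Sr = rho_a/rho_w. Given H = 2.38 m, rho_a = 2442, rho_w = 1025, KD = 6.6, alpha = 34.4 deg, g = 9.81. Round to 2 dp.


Sr = rho_a / rho_w = 2442 / 1025 = 2.382439
(Sr - 1) = 1.382439
(Sr - 1)^3 = 2.642031
cot(34.4) = 1 / tan(34.4) = 1 / 0.684714 = 1.460463
Numerator = 2442 * 9.81 * 2.38^3 = 322957.6217
Denominator = 6.6 * 2.642031 * 1.460463 = 25.466690
W = 322957.6217 / 25.466690
W = 12681.57 N

12681.57


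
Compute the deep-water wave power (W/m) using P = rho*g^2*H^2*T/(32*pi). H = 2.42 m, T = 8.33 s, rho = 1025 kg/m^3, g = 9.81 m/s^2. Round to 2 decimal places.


P = rho * g^2 * H^2 * T / (32 * pi)
P = 1025 * 9.81^2 * 2.42^2 * 8.33 / (32 * pi)
P = 1025 * 96.2361 * 5.8564 * 8.33 / 100.53096
P = 47867.17 W/m

47867.17


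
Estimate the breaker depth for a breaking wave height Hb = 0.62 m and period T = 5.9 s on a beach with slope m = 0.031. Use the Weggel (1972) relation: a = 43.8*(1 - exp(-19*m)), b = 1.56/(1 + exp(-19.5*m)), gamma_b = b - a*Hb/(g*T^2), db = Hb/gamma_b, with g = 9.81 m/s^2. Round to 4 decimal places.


a = 43.8 * (1 - exp(-19 * m))
exp(-19 * 0.031) = exp(-0.5890) = 0.554882
a = 43.8 * (1 - 0.554882) = 19.496173
b = 1.56 / (1 + exp(-19.5 * m))
exp(-19.5 * 0.031) = exp(-0.6045) = 0.546348
b = 1.56 / (1 + 0.546348) = 1.008829
Hb / (g * T^2) = 0.62 / (9.81 * 5.9^2) = 0.62 / 341.4861 = 0.00181559
gamma_b = b - a * Hb/(g*T^2) = 1.008829 - 19.496173 * 0.00181559 = 0.973432
db = Hb / gamma_b = 0.62 / 0.973432
db = 0.6369 m

0.6369


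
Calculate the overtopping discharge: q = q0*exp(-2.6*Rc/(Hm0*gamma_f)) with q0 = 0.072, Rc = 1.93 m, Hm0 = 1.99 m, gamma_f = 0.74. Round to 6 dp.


q = q0 * exp(-2.6 * Rc / (Hm0 * gamma_f))
Exponent = -2.6 * 1.93 / (1.99 * 0.74)
= -2.6 * 1.93 / 1.4726
= -3.407578
exp(-3.407578) = 0.033121
q = 0.072 * 0.033121
q = 0.002385 m^3/s/m

0.002385


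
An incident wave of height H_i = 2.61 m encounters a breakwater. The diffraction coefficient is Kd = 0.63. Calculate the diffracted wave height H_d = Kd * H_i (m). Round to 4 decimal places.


H_d = Kd * H_i
H_d = 0.63 * 2.61
H_d = 1.6443 m

1.6443


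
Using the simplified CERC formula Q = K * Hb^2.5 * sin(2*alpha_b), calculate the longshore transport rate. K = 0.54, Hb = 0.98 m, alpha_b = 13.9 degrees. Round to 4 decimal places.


Q = K * Hb^2.5 * sin(2 * alpha_b)
Hb^2.5 = 0.98^2.5 = 0.950747
sin(2 * 13.9) = sin(27.8) = 0.466387
Q = 0.54 * 0.950747 * 0.466387
Q = 0.2394 m^3/s

0.2394


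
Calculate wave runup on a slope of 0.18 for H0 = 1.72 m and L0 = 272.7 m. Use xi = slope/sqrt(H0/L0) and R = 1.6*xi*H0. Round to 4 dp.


xi = slope / sqrt(H0/L0)
H0/L0 = 1.72/272.7 = 0.006307
sqrt(0.006307) = 0.079418
xi = 0.18 / 0.079418 = 2.266475
R = 1.6 * xi * H0 = 1.6 * 2.266475 * 1.72
R = 6.2373 m

6.2373


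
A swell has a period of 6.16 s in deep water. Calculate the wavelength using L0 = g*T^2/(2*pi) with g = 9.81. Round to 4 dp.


L0 = g * T^2 / (2 * pi)
L0 = 9.81 * 6.16^2 / (2 * pi)
L0 = 9.81 * 37.9456 / 6.28319
L0 = 372.2463 / 6.28319
L0 = 59.2448 m

59.2448


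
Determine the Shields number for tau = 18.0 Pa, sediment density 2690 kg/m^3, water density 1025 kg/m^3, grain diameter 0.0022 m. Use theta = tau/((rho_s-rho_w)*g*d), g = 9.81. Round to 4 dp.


theta = tau / ((rho_s - rho_w) * g * d)
rho_s - rho_w = 2690 - 1025 = 1665
Denominator = 1665 * 9.81 * 0.0022 = 35.934030
theta = 18.0 / 35.934030
theta = 0.5009

0.5009


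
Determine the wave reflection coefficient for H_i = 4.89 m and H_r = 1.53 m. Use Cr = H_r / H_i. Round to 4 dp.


Cr = H_r / H_i
Cr = 1.53 / 4.89
Cr = 0.3129

0.3129


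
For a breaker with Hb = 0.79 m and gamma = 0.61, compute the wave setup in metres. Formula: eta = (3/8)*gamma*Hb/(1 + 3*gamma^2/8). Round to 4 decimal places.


eta = (3/8) * gamma * Hb / (1 + 3*gamma^2/8)
Numerator = (3/8) * 0.61 * 0.79 = 0.180713
Denominator = 1 + 3*0.61^2/8 = 1 + 0.139538 = 1.139538
eta = 0.180713 / 1.139538
eta = 0.1586 m

0.1586


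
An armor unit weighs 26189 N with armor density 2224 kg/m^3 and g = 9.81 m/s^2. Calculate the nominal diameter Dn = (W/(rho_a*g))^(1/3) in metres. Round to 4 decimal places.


V = W / (rho_a * g)
V = 26189 / (2224 * 9.81)
V = 26189 / 21817.44
V = 1.200370 m^3
Dn = V^(1/3) = 1.200370^(1/3)
Dn = 1.0628 m

1.0628


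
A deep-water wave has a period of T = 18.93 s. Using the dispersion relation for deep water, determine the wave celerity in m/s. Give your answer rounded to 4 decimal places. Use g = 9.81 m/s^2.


We use the deep-water celerity formula:
C = g * T / (2 * pi)
C = 9.81 * 18.93 / (2 * 3.14159...)
C = 185.703300 / 6.283185
C = 29.5556 m/s

29.5556


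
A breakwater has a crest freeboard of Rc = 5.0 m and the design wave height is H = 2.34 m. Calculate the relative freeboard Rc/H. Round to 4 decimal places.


Relative freeboard = Rc / H
= 5.0 / 2.34
= 2.1368

2.1368


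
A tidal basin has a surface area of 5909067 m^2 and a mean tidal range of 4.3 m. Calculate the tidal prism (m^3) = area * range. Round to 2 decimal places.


Tidal prism = Area * Tidal range
P = 5909067 * 4.3
P = 25408988.10 m^3

25408988.10


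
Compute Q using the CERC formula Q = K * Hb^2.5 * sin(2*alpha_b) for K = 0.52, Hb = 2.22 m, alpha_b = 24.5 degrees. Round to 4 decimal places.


Q = K * Hb^2.5 * sin(2 * alpha_b)
Hb^2.5 = 2.22^2.5 = 7.343151
sin(2 * 24.5) = sin(49.0) = 0.754710
Q = 0.52 * 7.343151 * 0.754710
Q = 2.8818 m^3/s

2.8818


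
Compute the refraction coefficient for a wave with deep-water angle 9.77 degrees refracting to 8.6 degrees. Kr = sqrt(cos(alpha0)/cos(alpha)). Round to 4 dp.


Kr = sqrt(cos(alpha0) / cos(alpha))
cos(9.77) = 0.985497
cos(8.6) = 0.988756
Kr = sqrt(0.985497 / 0.988756)
Kr = sqrt(0.996703)
Kr = 0.9984

0.9984


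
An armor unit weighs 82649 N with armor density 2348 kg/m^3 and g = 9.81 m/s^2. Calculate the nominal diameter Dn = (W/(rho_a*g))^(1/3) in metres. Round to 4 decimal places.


V = W / (rho_a * g)
V = 82649 / (2348 * 9.81)
V = 82649 / 23033.88
V = 3.588149 m^3
Dn = V^(1/3) = 3.588149^(1/3)
Dn = 1.5309 m

1.5309


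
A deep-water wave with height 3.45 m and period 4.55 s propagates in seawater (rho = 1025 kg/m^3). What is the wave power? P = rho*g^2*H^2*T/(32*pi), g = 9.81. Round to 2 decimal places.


P = rho * g^2 * H^2 * T / (32 * pi)
P = 1025 * 9.81^2 * 3.45^2 * 4.55 / (32 * pi)
P = 1025 * 96.2361 * 11.9025 * 4.55 / 100.53096
P = 53138.78 W/m

53138.78


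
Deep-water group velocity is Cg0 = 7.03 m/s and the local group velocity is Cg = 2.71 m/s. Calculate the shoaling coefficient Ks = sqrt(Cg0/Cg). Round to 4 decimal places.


Ks = sqrt(Cg0 / Cg)
Ks = sqrt(7.03 / 2.71)
Ks = sqrt(2.5941)
Ks = 1.6106

1.6106


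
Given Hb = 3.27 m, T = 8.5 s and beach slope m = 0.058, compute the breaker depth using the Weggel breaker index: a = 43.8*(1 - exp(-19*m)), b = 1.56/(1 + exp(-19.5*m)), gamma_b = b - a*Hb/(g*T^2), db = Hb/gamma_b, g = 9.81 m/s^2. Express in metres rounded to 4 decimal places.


a = 43.8 * (1 - exp(-19 * m))
exp(-19 * 0.058) = exp(-1.1020) = 0.332206
a = 43.8 * (1 - 0.332206) = 29.249377
b = 1.56 / (1 + exp(-19.5 * m))
exp(-19.5 * 0.058) = exp(-1.1310) = 0.322710
b = 1.56 / (1 + 0.322710) = 1.179397
Hb / (g * T^2) = 3.27 / (9.81 * 8.5^2) = 3.27 / 708.7725 = 0.00461361
gamma_b = b - a * Hb/(g*T^2) = 1.179397 - 29.249377 * 0.00461361 = 1.044451
db = Hb / gamma_b = 3.27 / 1.044451
db = 3.1308 m

3.1308


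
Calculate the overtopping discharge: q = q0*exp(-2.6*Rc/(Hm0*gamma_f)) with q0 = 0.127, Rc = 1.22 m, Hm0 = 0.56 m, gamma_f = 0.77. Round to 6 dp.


q = q0 * exp(-2.6 * Rc / (Hm0 * gamma_f))
Exponent = -2.6 * 1.22 / (0.56 * 0.77)
= -2.6 * 1.22 / 0.4312
= -7.356215
exp(-7.356215) = 0.000639
q = 0.127 * 0.000639
q = 0.000081 m^3/s/m

0.000081


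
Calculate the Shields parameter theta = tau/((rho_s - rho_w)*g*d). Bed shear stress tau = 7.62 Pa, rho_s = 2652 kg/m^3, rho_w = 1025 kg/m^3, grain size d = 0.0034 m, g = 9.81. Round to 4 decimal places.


theta = tau / ((rho_s - rho_w) * g * d)
rho_s - rho_w = 2652 - 1025 = 1627
Denominator = 1627 * 9.81 * 0.0034 = 54.266958
theta = 7.62 / 54.266958
theta = 0.1404

0.1404


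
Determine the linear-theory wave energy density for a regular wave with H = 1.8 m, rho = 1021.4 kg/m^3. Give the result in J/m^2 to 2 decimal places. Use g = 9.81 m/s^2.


E = (1/8) * rho * g * H^2
E = (1/8) * 1021.4 * 9.81 * 1.8^2
E = 0.125 * 1021.4 * 9.81 * 3.2400
E = 4058.07 J/m^2

4058.07


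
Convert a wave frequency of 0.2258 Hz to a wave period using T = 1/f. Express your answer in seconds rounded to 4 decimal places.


T = 1 / f
T = 1 / 0.2258
T = 4.4287 s

4.4287


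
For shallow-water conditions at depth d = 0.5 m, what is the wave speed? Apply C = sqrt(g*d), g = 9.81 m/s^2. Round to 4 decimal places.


Using the shallow-water approximation:
C = sqrt(g * d) = sqrt(9.81 * 0.5)
C = sqrt(4.9050)
C = 2.2147 m/s

2.2147


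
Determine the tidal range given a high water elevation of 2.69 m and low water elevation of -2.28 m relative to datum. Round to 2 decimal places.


Tidal range = High water - Low water
Tidal range = 2.69 - (-2.28)
Tidal range = 4.97 m

4.97


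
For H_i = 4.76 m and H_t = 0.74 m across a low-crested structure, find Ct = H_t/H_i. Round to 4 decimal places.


Ct = H_t / H_i
Ct = 0.74 / 4.76
Ct = 0.1555

0.1555


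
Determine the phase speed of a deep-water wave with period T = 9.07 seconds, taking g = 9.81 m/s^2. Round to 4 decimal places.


We use the deep-water celerity formula:
C = g * T / (2 * pi)
C = 9.81 * 9.07 / (2 * 3.14159...)
C = 88.976700 / 6.283185
C = 14.1611 m/s

14.1611


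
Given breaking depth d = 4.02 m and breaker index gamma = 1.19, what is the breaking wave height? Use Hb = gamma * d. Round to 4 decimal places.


Hb = gamma * d
Hb = 1.19 * 4.02
Hb = 4.7838 m

4.7838


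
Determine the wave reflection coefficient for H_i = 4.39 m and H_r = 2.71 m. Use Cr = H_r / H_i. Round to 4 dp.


Cr = H_r / H_i
Cr = 2.71 / 4.39
Cr = 0.6173

0.6173


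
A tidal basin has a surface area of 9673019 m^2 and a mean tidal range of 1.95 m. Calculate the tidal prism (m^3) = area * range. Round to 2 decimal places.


Tidal prism = Area * Tidal range
P = 9673019 * 1.95
P = 18862387.05 m^3

18862387.05


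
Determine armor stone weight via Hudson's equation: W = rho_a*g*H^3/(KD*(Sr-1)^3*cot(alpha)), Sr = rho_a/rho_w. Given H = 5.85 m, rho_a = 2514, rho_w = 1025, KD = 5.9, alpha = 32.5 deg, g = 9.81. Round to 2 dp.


Sr = rho_a / rho_w = 2514 / 1025 = 2.452683
(Sr - 1) = 1.452683
(Sr - 1)^3 = 3.065579
cot(32.5) = 1 / tan(32.5) = 1 / 0.637070 = 1.569686
Numerator = 2514 * 9.81 * 5.85^3 = 4937440.5443
Denominator = 5.9 * 3.065579 * 1.569686 = 28.390770
W = 4937440.5443 / 28.390770
W = 173910.06 N

173910.06


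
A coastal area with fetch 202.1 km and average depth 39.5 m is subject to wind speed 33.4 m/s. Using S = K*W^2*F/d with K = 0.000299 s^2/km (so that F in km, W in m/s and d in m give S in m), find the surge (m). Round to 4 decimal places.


S = K * W^2 * F / d
W^2 = 33.4^2 = 1115.56
S = 0.000299 * 1115.56 * 202.1 / 39.5
Numerator = 0.000299 * 1115.56 * 202.1 = 67.410948
S = 67.410948 / 39.5 = 1.7066 m

1.7066


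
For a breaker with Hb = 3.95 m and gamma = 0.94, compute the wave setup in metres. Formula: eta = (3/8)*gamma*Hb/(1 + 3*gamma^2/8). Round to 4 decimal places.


eta = (3/8) * gamma * Hb / (1 + 3*gamma^2/8)
Numerator = (3/8) * 0.94 * 3.95 = 1.392375
Denominator = 1 + 3*0.94^2/8 = 1 + 0.331350 = 1.331350
eta = 1.392375 / 1.331350
eta = 1.0458 m

1.0458


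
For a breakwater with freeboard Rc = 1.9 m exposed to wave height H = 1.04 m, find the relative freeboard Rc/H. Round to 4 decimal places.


Relative freeboard = Rc / H
= 1.9 / 1.04
= 1.8269

1.8269


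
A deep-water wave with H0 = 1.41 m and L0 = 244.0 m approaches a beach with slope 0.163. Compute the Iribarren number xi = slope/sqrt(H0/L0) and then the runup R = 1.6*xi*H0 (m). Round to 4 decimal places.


xi = slope / sqrt(H0/L0)
H0/L0 = 1.41/244.0 = 0.005779
sqrt(0.005779) = 0.076018
xi = 0.163 / 0.076018 = 2.144238
R = 1.6 * xi * H0 = 1.6 * 2.144238 * 1.41
R = 4.8374 m

4.8374


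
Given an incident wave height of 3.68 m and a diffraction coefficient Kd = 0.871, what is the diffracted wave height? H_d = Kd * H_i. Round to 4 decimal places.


H_d = Kd * H_i
H_d = 0.871 * 3.68
H_d = 3.2053 m

3.2053


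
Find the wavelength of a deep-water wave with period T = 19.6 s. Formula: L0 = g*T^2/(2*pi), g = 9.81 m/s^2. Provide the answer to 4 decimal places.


L0 = g * T^2 / (2 * pi)
L0 = 9.81 * 19.6^2 / (2 * pi)
L0 = 9.81 * 384.1600 / 6.28319
L0 = 3768.6096 / 6.28319
L0 = 599.7928 m

599.7928


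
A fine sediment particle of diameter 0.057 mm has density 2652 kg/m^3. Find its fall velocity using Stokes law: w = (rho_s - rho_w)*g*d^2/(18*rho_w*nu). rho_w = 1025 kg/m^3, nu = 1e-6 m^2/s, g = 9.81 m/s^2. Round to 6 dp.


w = (rho_s - rho_w) * g * d^2 / (18 * rho_w * nu)
d = 0.057 mm = 0.000057 m
rho_s - rho_w = 2652 - 1025 = 1627
Numerator = 1627 * 9.81 * (0.000057)^2 = 0.000051856867
Denominator = 18 * 1025 * 1e-6 = 0.018450
w = 0.002811 m/s

0.002811
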